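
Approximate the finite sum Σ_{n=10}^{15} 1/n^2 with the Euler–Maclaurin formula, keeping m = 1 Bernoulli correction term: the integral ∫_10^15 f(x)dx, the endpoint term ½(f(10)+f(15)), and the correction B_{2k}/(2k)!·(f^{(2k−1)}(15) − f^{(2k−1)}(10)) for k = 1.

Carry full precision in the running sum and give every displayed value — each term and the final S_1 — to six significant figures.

S_1 ≈ 0.0406728

Integral: ∫_10^15 1/x^2 dx = 0.0333333.
½[f(10) + f(15)] = ½[0.0100000 + 0.00444444] = 0.00722222.
So far: 0.0405556.
Order-1 term: 1/12 · (-0.000592593 − (-0.00200000)) = 0.000117284.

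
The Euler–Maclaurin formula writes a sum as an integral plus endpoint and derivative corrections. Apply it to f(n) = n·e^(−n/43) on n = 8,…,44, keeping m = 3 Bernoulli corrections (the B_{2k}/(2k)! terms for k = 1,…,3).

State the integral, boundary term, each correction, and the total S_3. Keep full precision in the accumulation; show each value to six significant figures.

Integral: ∫_8^44 x·e^(−x/43) dx = 476.105.
Boundary: ½(f(8) + f(44)) = ½(6.64188 + 15.8146) = 11.2282.
So far: 487.333.
Order-1 term: 1/12 · (-0.00835867 − 0.675773) = -0.0570109.
After k=1: 487.276.
Order-2 term: −1/720 · (0.000384255 − 0.00126352) = 1.22120e-06.
After k=2: 487.276.
Order-3 term: 1/30240 · (4.18080e-07 − 1.16904e-06) = -2.48333e-11.

S_3 ≈ 487.276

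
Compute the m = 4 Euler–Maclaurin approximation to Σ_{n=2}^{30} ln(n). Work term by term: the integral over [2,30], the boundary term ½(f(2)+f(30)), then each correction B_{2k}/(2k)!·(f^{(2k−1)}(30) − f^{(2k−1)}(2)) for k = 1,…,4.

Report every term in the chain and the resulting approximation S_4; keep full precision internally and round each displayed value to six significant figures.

Integral: ∫_2^30 ln(x) dx = 72.6496.
Boundary: ½(f(2) + f(30)) = ½(0.693147 + 3.40120) = 2.04717.
Running total after boundary: 74.6968.
k=1: B_{2}/(2)! × [f^{(1)}(30) − f^{(1)}(2)] = 1/12 × (0.0333333 − 0.500000) = -0.0388889.
Partial sum through k=1: 74.6579.
k=2: B_{4}/(4)! × [f^{(3)}(30) − f^{(3)}(2)] = −1/720 × (7.40741e-05 − 0.250000) = 0.000347119.
Partial sum through k=2: 74.6583.
k=3: B_{6}/(6)! × [f^{(5)}(30) − f^{(5)}(2)] = 1/30240 × (9.87654e-07 − 0.750000) = -2.48016e-05.
Partial sum through k=3: 74.6582.
k=4: B_{8}/(8)! × [f^{(7)}(30) − f^{(7)}(2)] = −1/1209600 × (3.29218e-08 − 5.62500) = 4.65030e-06.

S_4 ≈ 74.6582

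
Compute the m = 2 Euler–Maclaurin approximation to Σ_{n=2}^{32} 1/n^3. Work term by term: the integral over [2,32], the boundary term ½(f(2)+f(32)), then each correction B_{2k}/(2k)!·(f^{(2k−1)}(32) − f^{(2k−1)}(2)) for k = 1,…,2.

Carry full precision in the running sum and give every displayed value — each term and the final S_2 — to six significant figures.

S_2 ≈ 0.201350

Integral: ∫_2^32 1/x^3 dx = 0.124512.
Endpoint term: (f(2) + f(32))/2 = (0.125000 + 3.05176e-05)/2 = 0.0625153.
So far: 0.187027.
k=1: B_{2}/(2)! × [f^{(1)}(32) − f^{(1)}(2)] = 1/12 × (-2.86102e-06 − (-0.187500)) = 0.0156248.
After k=1: 0.202652.
k=2: B_{4}/(4)! × [f^{(3)}(32) − f^{(3)}(2)] = −1/720 × (-5.58794e-08 − (-0.937500)) = -0.00130208.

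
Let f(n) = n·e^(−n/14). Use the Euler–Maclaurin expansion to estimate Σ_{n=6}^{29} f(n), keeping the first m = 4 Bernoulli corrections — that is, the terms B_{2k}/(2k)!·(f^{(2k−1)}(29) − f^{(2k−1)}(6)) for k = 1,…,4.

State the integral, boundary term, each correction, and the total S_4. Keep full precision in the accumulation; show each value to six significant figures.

The integral term ∫_6^29 x·e^(−x/14) dx = 106.548.
Endpoint term: (f(6) + f(29))/2 = (3.90863 + 3.65416)/2 = 3.78140.
Integral + boundary = 110.329.
k=1: B_{2}/(2)! × [f^{(1)}(29) − f^{(1)}(6)] = 1/12 × (-0.135006 − 0.372251) = -0.0422714.
Running total after k=1: 110.287.
k=2: B_{4}/(4)! × [f^{(3)}(29) − f^{(3)}(6)] = −1/720 × (0.000596966 − 0.00854658) = 1.10411e-05.
Running total after k=2: 110.287.
k=3: B_{6}/(6)! × [f^{(5)}(29) − f^{(5)}(6)] = 1/30240 × (9.60580e-06 − 7.75200e-05) = -2.24584e-09.
Running total after k=3: 110.287.
k=4: B_{8}/(8)! × [f^{(7)}(29) − f^{(7)}(6)] = −1/1209600 × (8.24789e-08 − 5.68546e-07) = 4.01841e-13.

S_4 ≈ 110.287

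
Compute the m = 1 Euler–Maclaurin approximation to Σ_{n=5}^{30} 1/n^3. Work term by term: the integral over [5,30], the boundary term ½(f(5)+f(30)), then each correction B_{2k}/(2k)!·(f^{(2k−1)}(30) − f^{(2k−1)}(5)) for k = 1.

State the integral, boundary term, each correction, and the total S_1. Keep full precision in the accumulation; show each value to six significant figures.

S_1 ≈ 0.0238627

∫_5^30 1/x^3 dx evaluates to 0.0194444.
Endpoint term: (f(5) + f(30))/2 = (0.00800000 + 3.70370e-05)/2 = 0.00401852.
Running total after boundary: 0.0234630.
Correction k=1: B_{2}/2! · (f^{(1)}(30) − f^{(1)}(5)) = 1/12 · (-3.70370e-06 − (-0.00480000)) = 0.000399691.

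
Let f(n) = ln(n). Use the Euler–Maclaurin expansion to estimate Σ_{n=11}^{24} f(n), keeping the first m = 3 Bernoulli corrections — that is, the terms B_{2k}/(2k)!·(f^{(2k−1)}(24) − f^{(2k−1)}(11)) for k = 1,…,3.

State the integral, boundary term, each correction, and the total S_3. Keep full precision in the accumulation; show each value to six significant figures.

S_3 ≈ 39.6803

The integral term ∫_11^24 ln(x) dx = 36.8964.
Boundary: ½(f(11) + f(24)) = ½(2.39790 + 3.17805) = 2.78797.
Integral + boundary = 39.6844.
Order-1 term: 1/12 · (0.0416667 − 0.0909091) = -0.00410354.
After k=1: 39.6803.
Order-2 term: −1/720 · (0.000144676 − 0.00150263) = 1.88605e-06.
After k=2: 39.6803.
Order-3 term: 1/30240 · (3.01408e-06 − 0.000149021) = -4.82827e-09.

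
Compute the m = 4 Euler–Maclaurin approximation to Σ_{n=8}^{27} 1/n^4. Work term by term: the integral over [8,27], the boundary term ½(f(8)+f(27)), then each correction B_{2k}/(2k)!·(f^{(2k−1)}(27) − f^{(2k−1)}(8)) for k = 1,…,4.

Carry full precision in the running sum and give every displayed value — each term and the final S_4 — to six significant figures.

S_4 ≈ 0.000767189

The integral term ∫_8^27 1/x^4 dx = 0.000634107.
Boundary: ½(f(8) + f(27)) = ½(0.000244141 + 1.88168e-06) = 0.000123011.
Running total after boundary: 0.000757118.
k=1: B_{2}/(2)! × [f^{(1)}(27) − f^{(1)}(8)] = 1/12 × (-2.78767e-07 − (-0.000122070)) = 1.01493e-05.
Partial sum through k=1: 0.000767267.
k=2: B_{4}/(4)! × [f^{(3)}(27) − f^{(3)}(8)] = −1/720 × (-1.14719e-08 − (-5.72205e-05)) = -7.94569e-08.
Partial sum through k=2: 0.000767188.
k=3: B_{6}/(6)! × [f^{(5)}(27) − f^{(5)}(8)] = 1/30240 × (-8.81242e-10 − (-5.00679e-05)) = 1.65566e-09.
Partial sum through k=3: 0.000767189.
k=4: B_{8}/(8)! × [f^{(7)}(27) − f^{(7)}(8)] = −1/1209600 × (-1.08795e-10 − (-7.04080e-05)) = -5.82076e-11.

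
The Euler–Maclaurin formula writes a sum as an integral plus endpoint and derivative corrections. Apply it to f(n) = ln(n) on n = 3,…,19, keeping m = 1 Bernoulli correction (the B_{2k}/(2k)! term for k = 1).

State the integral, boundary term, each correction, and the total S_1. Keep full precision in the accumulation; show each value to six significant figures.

S_1 ≈ 38.6466

Integral: ∫_3^19 ln(x) dx = 36.6485.
Boundary: ½(f(3) + f(19)) = ½(1.09861 + 2.94444) = 2.02153.
Running total after boundary: 38.6700.
Order-1 term: 1/12 · (0.0526316 − 0.333333) = -0.0233918.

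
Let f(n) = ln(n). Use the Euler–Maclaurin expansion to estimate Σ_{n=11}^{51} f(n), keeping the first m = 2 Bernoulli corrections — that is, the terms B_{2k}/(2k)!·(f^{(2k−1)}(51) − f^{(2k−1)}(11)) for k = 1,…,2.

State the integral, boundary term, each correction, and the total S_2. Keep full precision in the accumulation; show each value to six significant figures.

S_2 ≈ 137.305

Integral: ∫_11^51 ln(x) dx = 134.146.
Endpoint term: (f(11) + f(51))/2 = (2.39790 + 3.93183)/2 = 3.16486.
Running total after boundary: 137.311.
Order-1 term: 1/12 · (0.0196078 − 0.0909091) = -0.00594177.
After k=1: 137.305.
Order-2 term: −1/720 · (1.50772e-05 − 0.00150263) = 2.06605e-06.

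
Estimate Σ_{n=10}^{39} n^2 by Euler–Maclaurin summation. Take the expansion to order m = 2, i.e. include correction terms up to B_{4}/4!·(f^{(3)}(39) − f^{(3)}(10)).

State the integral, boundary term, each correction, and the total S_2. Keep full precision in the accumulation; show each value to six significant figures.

S_2 ≈ 20255.0

The integral term ∫_10^39 x^2 dx = 19439.7.
Boundary: ½(f(10) + f(39)) = ½(100.000 + 1521.00) = 810.500.
Integral + boundary = 20250.2.
Order-1 term: 1/12 · (78.0000 − 20.0000) = 4.83333.
Partial sum through k=1: 20255.0.
Order-2 term: −1/720 · (0.00000 − 0.00000) = 0.00000.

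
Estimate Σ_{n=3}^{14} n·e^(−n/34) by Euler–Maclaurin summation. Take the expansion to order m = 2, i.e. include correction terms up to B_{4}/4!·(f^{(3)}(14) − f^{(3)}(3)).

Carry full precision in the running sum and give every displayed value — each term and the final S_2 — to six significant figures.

S_2 ≈ 76.5622

∫_3^14 x·e^(−x/34) dx evaluates to 70.5886.
Boundary: ½(f(3) + f(14)) = ½(2.74664 + 9.27472) = 6.01068.
So far: 76.5992.
Correction k=1: B_{2}/2! · (f^{(1)}(14) − f^{(1)}(3)) = 1/12 · (0.389694 − 0.834762) = -0.0370890.
After k=1: 76.5622.
Correction k=2: B_{4}/4! · (f^{(3)}(14) − f^{(3)}(3)) = −1/720 · (0.00148327 − 0.00230610) = 1.14283e-06.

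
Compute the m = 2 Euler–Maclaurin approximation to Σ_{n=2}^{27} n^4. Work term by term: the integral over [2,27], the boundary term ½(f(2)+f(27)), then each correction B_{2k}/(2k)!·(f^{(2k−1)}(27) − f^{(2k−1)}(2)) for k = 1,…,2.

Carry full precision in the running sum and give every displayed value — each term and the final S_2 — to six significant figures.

Integral: ∫_2^27 x^4 dx = 2.86978e+06.
Endpoint term: (f(2) + f(27))/2 = (16.0000 + 531441)/2 = 265728.
So far: 3.13550e+06.
k=1: B_{2}/(2)! × [f^{(1)}(27) − f^{(1)}(2)] = 1/12 × (78732.0 − 32.0000) = 6558.33.
Running total after k=1: 3.14206e+06.
k=2: B_{4}/(4)! × [f^{(3)}(27) − f^{(3)}(2)] = −1/720 × (648.000 − 48.0000) = -0.833333.

S_2 ≈ 3.14206e+06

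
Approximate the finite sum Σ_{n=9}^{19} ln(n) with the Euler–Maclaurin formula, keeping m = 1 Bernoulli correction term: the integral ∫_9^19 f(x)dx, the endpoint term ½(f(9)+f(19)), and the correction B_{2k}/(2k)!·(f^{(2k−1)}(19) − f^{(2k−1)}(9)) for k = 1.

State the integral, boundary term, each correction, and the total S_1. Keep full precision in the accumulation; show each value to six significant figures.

The integral term ∫_9^19 ln(x) dx = 26.1693.
Endpoint term: (f(9) + f(19))/2 = (2.19722 + 2.94444)/2 = 2.57083.
Integral + boundary = 28.7402.
Order-1 term: 1/12 · (0.0526316 − 0.111111) = -0.00487329.

S_1 ≈ 28.7353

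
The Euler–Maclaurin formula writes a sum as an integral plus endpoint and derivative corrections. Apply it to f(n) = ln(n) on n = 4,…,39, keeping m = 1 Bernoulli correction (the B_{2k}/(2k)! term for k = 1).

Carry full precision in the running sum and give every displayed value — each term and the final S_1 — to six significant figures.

∫_4^39 ln(x) dx evaluates to 102.334.
½[f(4) + f(39)] = ½[1.38629 + 3.66356] = 2.52493.
So far: 104.859.
Order-1 term: 1/12 · (0.0256410 − 0.250000) = -0.0186966.

S_1 ≈ 104.840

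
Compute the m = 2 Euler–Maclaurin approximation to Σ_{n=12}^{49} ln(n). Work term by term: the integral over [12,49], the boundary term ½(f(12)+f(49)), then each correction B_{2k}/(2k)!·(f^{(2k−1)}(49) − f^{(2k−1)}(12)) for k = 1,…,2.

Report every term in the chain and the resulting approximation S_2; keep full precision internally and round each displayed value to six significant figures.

∫_12^49 ln(x) dx evaluates to 123.880.
½[f(12) + f(49)] = ½[2.48491 + 3.89182] = 3.18836.
Running total after boundary: 127.069.
k=1: B_{2}/(2)! × [f^{(1)}(49) − f^{(1)}(12)] = 1/12 × (0.0204082 − 0.0833333) = -0.00524376.
Partial sum through k=1: 127.063.
k=2: B_{4}/(4)! × [f^{(3)}(49) − f^{(3)}(12)] = −1/720 × (1.69997e-05 − 0.00115741) = 1.58390e-06.

S_2 ≈ 127.063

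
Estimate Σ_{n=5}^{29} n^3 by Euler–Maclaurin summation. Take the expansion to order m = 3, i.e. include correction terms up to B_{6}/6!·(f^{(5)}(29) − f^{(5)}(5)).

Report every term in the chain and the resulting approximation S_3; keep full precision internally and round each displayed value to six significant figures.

∫_5^29 x^3 dx evaluates to 176664.
Boundary: ½(f(5) + f(29)) = ½(125.000 + 24389.0) = 12257.0.
So far: 188921.
Correction k=1: B_{2}/2! · (f^{(1)}(29) − f^{(1)}(5)) = 1/12 · (2523.00 − 75.0000) = 204.000.
After k=1: 189125.
Correction k=2: B_{4}/4! · (f^{(3)}(29) − f^{(3)}(5)) = −1/720 · (6.00000 − 6.00000) = 0.00000.
After k=2: 189125.
Correction k=3: B_{6}/6! · (f^{(5)}(29) − f^{(5)}(5)) = 1/30240 · (0.00000 − 0.00000) = 0.00000.

S_3 ≈ 189125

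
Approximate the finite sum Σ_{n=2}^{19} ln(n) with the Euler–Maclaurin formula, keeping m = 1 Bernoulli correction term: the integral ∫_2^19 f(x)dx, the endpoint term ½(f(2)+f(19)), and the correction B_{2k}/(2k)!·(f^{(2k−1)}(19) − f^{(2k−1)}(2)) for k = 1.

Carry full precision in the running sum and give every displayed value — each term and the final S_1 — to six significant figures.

∫_2^19 ln(x) dx evaluates to 37.5580.
½[f(2) + f(19)] = ½[0.693147 + 2.94444] = 1.81879.
So far: 39.3768.
Order-1 term: 1/12 · (0.0526316 − 0.500000) = -0.0372807.

S_1 ≈ 39.3396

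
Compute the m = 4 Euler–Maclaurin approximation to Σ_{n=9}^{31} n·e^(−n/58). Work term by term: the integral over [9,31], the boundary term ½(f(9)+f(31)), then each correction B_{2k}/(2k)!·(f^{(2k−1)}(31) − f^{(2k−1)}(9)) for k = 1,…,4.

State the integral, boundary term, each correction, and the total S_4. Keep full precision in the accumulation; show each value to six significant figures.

Integral: ∫_9^31 x·e^(−x/58) dx = 302.667.
Boundary: ½(f(9) + f(31)) = ½(7.70641 + 18.1651) = 12.9358.
Running total after boundary: 315.602.
Correction k=1: B_{2}/2! · (f^{(1)}(31) − f^{(1)}(9)) = 1/12 · (0.272780 − 0.723398) = -0.0375515.
Partial sum through k=1: 315.565.
Correction k=2: B_{4}/4! · (f^{(3)}(31) − f^{(3)}(9)) = −1/720 · (0.000429466 − 0.000724118) = 4.09239e-07.
Partial sum through k=2: 315.565.
Correction k=3: B_{6}/6! · (f^{(5)}(31) − f^{(5)}(9)) = 1/30240 · (2.31226e-07 − 3.66586e-07) = -4.47619e-12.
Partial sum through k=3: 315.565.
Correction k=4: B_{8}/8! · (f^{(7)}(31) − f^{(7)}(9)) = −1/1209600 · (9.95205e-11 − 1.53959e-10) = 4.50051e-17.

S_4 ≈ 315.565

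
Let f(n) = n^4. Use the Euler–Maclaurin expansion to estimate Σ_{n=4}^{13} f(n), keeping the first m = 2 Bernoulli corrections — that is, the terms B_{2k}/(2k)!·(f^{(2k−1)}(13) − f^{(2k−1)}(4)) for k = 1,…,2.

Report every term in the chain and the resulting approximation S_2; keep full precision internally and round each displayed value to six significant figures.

The integral term ∫_4^13 x^4 dx = 74053.8.
Boundary: ½(f(4) + f(13)) = ½(256.000 + 28561.0) = 14408.5.
Running total after boundary: 88462.3.
Correction k=1: B_{2}/2! · (f^{(1)}(13) − f^{(1)}(4)) = 1/12 · (8788.00 − 256.000) = 711.000.
After k=1: 89173.3.
Correction k=2: B_{4}/4! · (f^{(3)}(13) − f^{(3)}(4)) = −1/720 · (312.000 − 96.0000) = -0.300000.

S_2 ≈ 89173.0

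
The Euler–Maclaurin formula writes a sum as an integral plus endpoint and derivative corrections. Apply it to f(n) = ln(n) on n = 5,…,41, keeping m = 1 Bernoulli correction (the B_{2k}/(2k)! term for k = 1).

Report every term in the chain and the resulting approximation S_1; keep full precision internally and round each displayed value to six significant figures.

∫_5^41 ln(x) dx evaluates to 108.209.
Boundary: ½(f(5) + f(41)) = ½(1.60944 + 3.71357) = 2.66150.
Running total after boundary: 110.871.
k=1: B_{2}/(2)! × [f^{(1)}(41) − f^{(1)}(5)] = 1/12 × (0.0243902 − 0.200000) = -0.0146341.

S_1 ≈ 110.856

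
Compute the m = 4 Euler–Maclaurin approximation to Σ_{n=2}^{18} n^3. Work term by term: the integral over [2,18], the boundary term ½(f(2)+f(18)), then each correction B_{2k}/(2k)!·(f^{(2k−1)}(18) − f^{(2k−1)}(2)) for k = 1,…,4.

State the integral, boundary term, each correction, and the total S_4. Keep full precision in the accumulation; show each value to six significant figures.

The integral term ∫_2^18 x^3 dx = 26240.0.
Endpoint term: (f(2) + f(18))/2 = (8.00000 + 5832.00)/2 = 2920.00.
Running total after boundary: 29160.0.
Correction k=1: B_{2}/2! · (f^{(1)}(18) − f^{(1)}(2)) = 1/12 · (972.000 − 12.0000) = 80.0000.
After k=1: 29240.0.
Correction k=2: B_{4}/4! · (f^{(3)}(18) − f^{(3)}(2)) = −1/720 · (6.00000 − 6.00000) = 0.00000.
After k=2: 29240.0.
Correction k=3: B_{6}/6! · (f^{(5)}(18) − f^{(5)}(2)) = 1/30240 · (0.00000 − 0.00000) = 0.00000.
After k=3: 29240.0.
Correction k=4: B_{8}/8! · (f^{(7)}(18) − f^{(7)}(2)) = −1/1209600 · (0.00000 − 0.00000) = 0.00000.

S_4 ≈ 29240.0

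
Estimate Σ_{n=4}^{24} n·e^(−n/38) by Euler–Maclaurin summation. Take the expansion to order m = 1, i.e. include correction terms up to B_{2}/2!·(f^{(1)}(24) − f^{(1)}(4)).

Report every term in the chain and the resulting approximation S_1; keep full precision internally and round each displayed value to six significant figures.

Integral: ∫_4^24 x·e^(−x/38) dx = 183.733.
Boundary: ½(f(4) + f(24)) = ½(3.60035 + 12.7620) = 8.18119.
Running total after boundary: 191.914.
Correction k=1: B_{2}/2! · (f^{(1)}(24) − f^{(1)}(4)) = 1/12 · (0.195908 − 0.805342) = -0.0507861.

S_1 ≈ 191.864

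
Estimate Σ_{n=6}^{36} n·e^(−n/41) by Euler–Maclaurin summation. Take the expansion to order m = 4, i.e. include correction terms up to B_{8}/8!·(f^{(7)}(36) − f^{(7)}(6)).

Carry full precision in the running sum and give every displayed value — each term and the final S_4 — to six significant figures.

S_4 ≈ 362.651

∫_6^36 x·e^(−x/41) dx evaluates to 352.636.
Endpoint term: (f(6) + f(36))/2 = (5.18318 + 14.9613)/2 = 10.0723.
Running total after boundary: 362.708.
Correction k=1: B_{2}/2! · (f^{(1)}(36) − f^{(1)}(6)) = 1/12 · (0.0506821 − 0.737444) = -0.0572301.
After k=1: 362.651.
Correction k=2: B_{4}/4! · (f^{(3)}(36) − f^{(3)}(6)) = −1/720 · (0.000524609 − 0.00146649) = 1.30817e-06.
After k=2: 362.651.
Correction k=3: B_{6}/6! · (f^{(5)}(36) − f^{(5)}(6)) = 1/30240 · (6.06228e-07 − 1.48381e-06) = -2.90206e-11.
After k=3: 362.651.
Correction k=4: B_{8}/8! · (f^{(7)}(36) − f^{(7)}(6)) = −1/1209600 · (5.35618e-10 − 1.24642e-09) = 5.87633e-16.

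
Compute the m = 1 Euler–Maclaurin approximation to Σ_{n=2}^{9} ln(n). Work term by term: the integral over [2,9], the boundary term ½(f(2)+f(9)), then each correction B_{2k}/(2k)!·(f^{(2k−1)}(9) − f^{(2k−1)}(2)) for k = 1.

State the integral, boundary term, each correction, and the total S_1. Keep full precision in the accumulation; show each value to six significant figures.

The integral term ∫_2^9 ln(x) dx = 11.3887.
Endpoint term: (f(2) + f(9))/2 = (0.693147 + 2.19722)/2 = 1.44519.
Integral + boundary = 12.8339.
Order-1 term: 1/12 · (0.111111 − 0.500000) = -0.0324074.

S_1 ≈ 12.8015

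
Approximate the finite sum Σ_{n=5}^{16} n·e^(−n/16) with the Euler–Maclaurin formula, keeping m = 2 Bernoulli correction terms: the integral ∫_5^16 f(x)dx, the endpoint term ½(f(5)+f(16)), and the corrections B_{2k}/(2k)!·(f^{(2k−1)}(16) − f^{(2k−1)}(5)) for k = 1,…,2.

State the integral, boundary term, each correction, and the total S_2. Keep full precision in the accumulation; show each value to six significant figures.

S_2 ≈ 62.1987

The integral term ∫_5^16 x·e^(−x/16) dx = 57.4686.
Endpoint term: (f(5) + f(16))/2 = (3.65808 + 5.88607)/2 = 4.77207.
So far: 62.2407.
Correction k=1: B_{2}/2! · (f^{(1)}(16) − f^{(1)}(5)) = 1/12 · (0.00000 − 0.502986) = -0.0419155.
After k=1: 62.1987.
Correction k=2: B_{4}/4! · (f^{(3)}(16) − f^{(3)}(5)) = −1/720 · (0.00287406 − 0.00768054) = 6.67566e-06.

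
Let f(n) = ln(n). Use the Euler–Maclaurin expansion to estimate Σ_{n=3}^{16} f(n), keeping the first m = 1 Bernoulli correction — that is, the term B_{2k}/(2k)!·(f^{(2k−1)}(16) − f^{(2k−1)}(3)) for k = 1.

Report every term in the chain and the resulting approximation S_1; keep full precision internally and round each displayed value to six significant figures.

S_1 ≈ 29.9786

∫_3^16 ln(x) dx evaluates to 28.0656.
Boundary: ½(f(3) + f(16)) = ½(1.09861 + 2.77259) = 1.93560.
Integral + boundary = 30.0012.
Correction k=1: B_{2}/2! · (f^{(1)}(16) − f^{(1)}(3)) = 1/12 · (0.0625000 − 0.333333) = -0.0225694.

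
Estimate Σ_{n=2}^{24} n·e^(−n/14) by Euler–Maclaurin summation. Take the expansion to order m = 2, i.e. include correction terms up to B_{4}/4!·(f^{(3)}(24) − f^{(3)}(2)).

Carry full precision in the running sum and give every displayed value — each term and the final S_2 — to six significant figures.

S_2 ≈ 101.327

Integral: ∫_2^24 x·e^(−x/14) dx = 98.3715.
Endpoint term: (f(2) + f(24))/2 = (1.73376 + 4.32222)/2 = 3.02799.
So far: 101.400.
Correction k=1: B_{2}/2! · (f^{(1)}(24) − f^{(1)}(2)) = 1/12 · (-0.128637 − 0.743038) = -0.0726396.
Running total after k=1: 101.327.
Correction k=2: B_{4}/4! · (f^{(3)}(24) − f^{(3)}(2)) = −1/720 · (0.00118136 − 0.0126367) = 1.59102e-05.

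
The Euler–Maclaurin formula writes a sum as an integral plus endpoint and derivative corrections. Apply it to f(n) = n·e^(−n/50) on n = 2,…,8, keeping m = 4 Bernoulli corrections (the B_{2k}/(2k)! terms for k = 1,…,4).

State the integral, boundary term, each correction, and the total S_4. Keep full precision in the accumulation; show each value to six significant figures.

The integral term ∫_2^8 x·e^(−x/50) dx = 26.8356.
Endpoint term: (f(2) + f(8))/2 = (1.92158 + 6.81715)/2 = 4.36936.
Integral + boundary = 31.2049.
k=1: B_{2}/(2)! × [f^{(1)}(8) − f^{(1)}(2)] = 1/12 × (0.715801 − 0.922358) = -0.0172131.
Running total after k=1: 31.1877.
k=2: B_{4}/(4)! × [f^{(3)}(8) − f^{(3)}(2)] = −1/720 × (0.000968035 − 0.00113757) = 2.35471e-07.
Running total after k=2: 31.1877.
k=3: B_{6}/(6)! × [f^{(5)}(8) − f^{(5)}(2)] = 1/30240 × (6.59900e-07 − 7.62482e-07) = -3.39227e-12.
Running total after k=3: 31.1877.
k=4: B_{8}/(8)! × [f^{(7)}(8) − f^{(7)}(2)] = −1/1209600 × (3.73034e-10 − 4.27974e-10) = 4.54196e-17.

S_4 ≈ 31.1877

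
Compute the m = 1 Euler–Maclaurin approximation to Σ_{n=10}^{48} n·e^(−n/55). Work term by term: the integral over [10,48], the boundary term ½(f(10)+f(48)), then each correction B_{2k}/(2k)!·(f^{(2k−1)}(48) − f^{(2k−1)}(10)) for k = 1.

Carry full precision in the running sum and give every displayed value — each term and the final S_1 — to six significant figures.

S_1 ≈ 627.914

∫_10^48 x·e^(−x/55) dx evaluates to 613.770.
Endpoint term: (f(10) + f(48))/2 = (8.33753 + 20.0549)/2 = 14.1962.
Running total after boundary: 627.966.
Correction k=1: B_{2}/2! · (f^{(1)}(48) − f^{(1)}(10)) = 1/12 · (0.0531759 − 0.682161) = -0.0524155.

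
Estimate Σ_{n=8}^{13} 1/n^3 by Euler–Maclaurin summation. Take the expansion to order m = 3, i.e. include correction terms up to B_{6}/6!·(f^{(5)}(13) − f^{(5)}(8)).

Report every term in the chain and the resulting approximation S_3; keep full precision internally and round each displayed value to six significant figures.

Integral: ∫_8^13 1/x^3 dx = 0.00485392.
Boundary: ½(f(8) + f(13)) = ½(0.00195312 + 0.000455166) = 0.00120415.
Running total after boundary: 0.00605807.
k=1: B_{2}/(2)! × [f^{(1)}(13) − f^{(1)}(8)] = 1/12 × (-0.000105038 − (-0.000732422)) = 5.22820e-05.
After k=1: 0.00611035.
k=2: B_{4}/(4)! × [f^{(3)}(13) − f^{(3)}(8)] = −1/720 × (-1.24306e-05 − (-0.000228882)) = -3.00627e-07.
After k=2: 0.00611005.
k=3: B_{6}/(6)! × [f^{(5)}(13) − f^{(5)}(8)] = 1/30240 × (-3.08925e-06 − (-0.000150204)) = 4.86490e-09.

S_3 ≈ 0.00611005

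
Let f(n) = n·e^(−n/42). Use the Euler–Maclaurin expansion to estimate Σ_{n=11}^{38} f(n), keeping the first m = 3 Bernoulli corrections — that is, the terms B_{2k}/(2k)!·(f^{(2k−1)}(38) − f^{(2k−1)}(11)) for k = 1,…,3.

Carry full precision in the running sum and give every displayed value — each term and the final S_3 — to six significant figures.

S_3 ≈ 365.387

∫_11^38 x·e^(−x/42) dx evaluates to 353.510.
Endpoint term: (f(11) + f(38))/2 = (8.46543 + 15.3763)/2 = 11.9208.
So far: 365.431.
Correction k=1: B_{2}/2! · (f^{(1)}(38) − f^{(1)}(11)) = 1/12 · (0.0385370 − 0.568027) = -0.0441241.
Partial sum through k=1: 365.387.
Correction k=2: B_{4}/4! · (f^{(3)}(38) − f^{(3)}(11)) = −1/720 · (0.000480620 − 0.00119456) = 9.91577e-07.
Partial sum through k=2: 365.387.
Correction k=3: B_{6}/6! · (f^{(5)}(38) − f^{(5)}(11)) = 1/30240 · (5.32536e-07 − 1.17183e-06) = -2.11405e-11.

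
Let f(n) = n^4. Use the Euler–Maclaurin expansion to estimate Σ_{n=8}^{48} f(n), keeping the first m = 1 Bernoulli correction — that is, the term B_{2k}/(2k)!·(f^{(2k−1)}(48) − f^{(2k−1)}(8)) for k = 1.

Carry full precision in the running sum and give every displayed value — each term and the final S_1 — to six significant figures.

The integral term ∫_8^48 x^4 dx = 5.09542e+07.
Endpoint term: (f(8) + f(48))/2 = (4096.00 + 5.30842e+06)/2 = 2.65626e+06.
Running total after boundary: 5.36105e+07.
Correction k=1: B_{2}/2! · (f^{(1)}(48) − f^{(1)}(8)) = 1/12 · (442368 − 2048.00) = 36693.3.

S_1 ≈ 5.36472e+07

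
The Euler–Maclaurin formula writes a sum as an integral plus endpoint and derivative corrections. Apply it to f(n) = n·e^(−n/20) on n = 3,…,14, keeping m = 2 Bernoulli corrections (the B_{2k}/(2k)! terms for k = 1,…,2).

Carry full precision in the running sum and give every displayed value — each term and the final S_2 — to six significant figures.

S_2 ≈ 62.9663

Integral: ∫_3^14 x·e^(−x/20) dx = 58.2477.
Boundary: ½(f(3) + f(14)) = ½(2.58212 + 6.95219) = 4.76716.
So far: 63.0148.
k=1: B_{2}/(2)! × [f^{(1)}(14) − f^{(1)}(3)] = 1/12 × (0.148976 − 0.731602) = -0.0485522.
After k=1: 62.9663.
k=2: B_{4}/(4)! × [f^{(3)}(14) − f^{(3)}(3)] = −1/720 × (0.00285537 − 0.00613254) = 4.55164e-06.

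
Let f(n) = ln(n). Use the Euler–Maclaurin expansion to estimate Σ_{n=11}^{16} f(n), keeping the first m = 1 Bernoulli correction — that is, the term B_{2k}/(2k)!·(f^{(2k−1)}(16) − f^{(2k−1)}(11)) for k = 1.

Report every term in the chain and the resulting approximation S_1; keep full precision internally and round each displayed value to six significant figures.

Integral: ∫_11^16 ln(x) dx = 12.9846.
Boundary: ½(f(11) + f(16)) = ½(2.39790 + 2.77259) = 2.58524.
Integral + boundary = 15.5698.
Correction k=1: B_{2}/2! · (f^{(1)}(16) − f^{(1)}(11)) = 1/12 · (0.0625000 − 0.0909091) = -0.00236742.

S_1 ≈ 15.5674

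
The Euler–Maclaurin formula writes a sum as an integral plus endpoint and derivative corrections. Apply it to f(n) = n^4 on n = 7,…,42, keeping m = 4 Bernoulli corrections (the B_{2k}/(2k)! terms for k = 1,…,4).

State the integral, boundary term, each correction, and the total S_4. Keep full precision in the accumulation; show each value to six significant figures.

Integral: ∫_7^42 x^4 dx = 2.61349e+07.
Endpoint term: (f(7) + f(42))/2 = (2401.00 + 3.11170e+06)/2 = 1.55705e+06.
So far: 2.76919e+07.
k=1: B_{2}/(2)! × [f^{(1)}(42) − f^{(1)}(7)] = 1/12 × (296352 − 1372.00) = 24581.7.
After k=1: 2.77165e+07.
k=2: B_{4}/(4)! × [f^{(3)}(42) − f^{(3)}(7)] = −1/720 × (1008.00 − 168.000) = -1.16667.
After k=2: 2.77165e+07.
k=3: B_{6}/(6)! × [f^{(5)}(42) − f^{(5)}(7)] = 1/30240 × (0.00000 − 0.00000) = 0.00000.
After k=3: 2.77165e+07.
k=4: B_{8}/(8)! × [f^{(7)}(42) − f^{(7)}(7)] = −1/1209600 × (0.00000 − 0.00000) = 0.00000.

S_4 ≈ 2.77165e+07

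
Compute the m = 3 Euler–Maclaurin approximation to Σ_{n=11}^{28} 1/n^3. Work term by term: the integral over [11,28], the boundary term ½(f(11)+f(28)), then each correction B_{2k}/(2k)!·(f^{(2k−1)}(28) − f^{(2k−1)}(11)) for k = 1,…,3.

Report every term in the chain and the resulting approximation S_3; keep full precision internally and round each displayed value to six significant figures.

∫_11^28 1/x^3 dx evaluates to 0.00349448.
Endpoint term: (f(11) + f(28))/2 = (0.000751315 + 4.55539e-05)/2 = 0.000398434.
Integral + boundary = 0.00389291.
k=1: B_{2}/(2)! × [f^{(1)}(28) − f^{(1)}(11)] = 1/12 × (-4.88078e-06 − (-0.000204904)) = 1.66686e-05.
Partial sum through k=1: 0.00390958.
k=2: B_{4}/(4)! × [f^{(3)}(28) − f^{(3)}(11)] = −1/720 × (-1.24510e-07 − (-3.38684e-05)) = -4.68666e-08.
Partial sum through k=2: 0.00390953.
k=3: B_{6}/(6)! × [f^{(5)}(28) − f^{(5)}(11)] = 1/30240 × (-6.67016e-09 − (-1.17560e-05)) = 3.88536e-10.

S_3 ≈ 0.00390953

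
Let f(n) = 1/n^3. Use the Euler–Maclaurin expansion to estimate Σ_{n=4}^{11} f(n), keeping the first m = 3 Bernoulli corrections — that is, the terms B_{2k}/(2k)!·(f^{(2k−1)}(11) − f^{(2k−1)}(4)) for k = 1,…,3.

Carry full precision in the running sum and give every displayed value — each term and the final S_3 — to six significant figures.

∫_4^11 1/x^3 dx evaluates to 0.0271178.
½[f(4) + f(11)] = ½[0.0156250 + 0.000751315] = 0.00818816.
Running total after boundary: 0.0353059.
Correction k=1: B_{2}/2! · (f^{(1)}(11) − f^{(1)}(4)) = 1/12 · (-0.000204904 − (-0.0117188)) = 0.000959487.
Running total after k=1: 0.0362654.
Correction k=2: B_{4}/4! · (f^{(3)}(11) − f^{(3)}(4)) = −1/720 · (-3.38684e-05 − (-0.0146484)) = -2.02980e-05.
Running total after k=2: 0.0362451.
Correction k=3: B_{6}/6! · (f^{(5)}(11) − f^{(5)}(4)) = 1/30240 · (-1.17560e-05 − (-0.0384521)) = 1.27118e-06.

S_3 ≈ 0.0362464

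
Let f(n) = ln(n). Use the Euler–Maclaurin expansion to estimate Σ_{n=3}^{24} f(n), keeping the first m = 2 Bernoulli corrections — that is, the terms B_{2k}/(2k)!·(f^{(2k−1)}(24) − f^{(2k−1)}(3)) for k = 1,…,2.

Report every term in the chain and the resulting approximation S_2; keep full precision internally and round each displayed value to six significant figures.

Integral: ∫_3^24 ln(x) dx = 51.9775.
Boundary: ½(f(3) + f(24)) = ½(1.09861 + 3.17805) = 2.13833.
Integral + boundary = 54.1158.
Order-1 term: 1/12 · (0.0416667 − 0.333333) = -0.0243056.
After k=1: 54.0915.
Order-2 term: −1/720 · (0.000144676 − 0.0740741) = 0.000102680.

S_2 ≈ 54.0916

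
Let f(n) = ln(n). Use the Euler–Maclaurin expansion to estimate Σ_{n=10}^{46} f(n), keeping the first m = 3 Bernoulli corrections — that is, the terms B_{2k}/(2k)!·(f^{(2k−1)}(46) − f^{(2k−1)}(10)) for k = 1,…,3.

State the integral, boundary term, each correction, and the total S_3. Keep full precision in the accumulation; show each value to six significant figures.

S_3 ≈ 120.151

∫_10^46 ln(x) dx evaluates to 117.092.
Boundary: ½(f(10) + f(46)) = ½(2.30259 + 3.82864) = 3.06561.
So far: 120.157.
Order-1 term: 1/12 · (0.0217391 − 0.100000) = -0.00652174.
After k=1: 120.151.
Order-2 term: −1/720 · (2.05474e-05 − 0.00200000) = 2.74924e-06.
After k=2: 120.151.
Order-3 term: 1/30240 · (1.16526e-07 − 0.000240000) = -7.93265e-09.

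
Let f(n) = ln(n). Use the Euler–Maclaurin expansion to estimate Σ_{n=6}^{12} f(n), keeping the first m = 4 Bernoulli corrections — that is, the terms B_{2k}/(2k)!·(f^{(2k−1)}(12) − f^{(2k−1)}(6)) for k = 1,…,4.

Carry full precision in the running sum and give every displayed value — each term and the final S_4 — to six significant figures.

Integral: ∫_6^12 ln(x) dx = 13.0683.
Endpoint term: (f(6) + f(12))/2 = (1.79176 + 2.48491)/2 = 2.13833.
Integral + boundary = 15.2067.
Order-1 term: 1/12 · (0.0833333 − 0.166667) = -0.00694444.
Running total after k=1: 15.1997.
Order-2 term: −1/720 · (0.00115741 − 0.00925926) = 1.12526e-05.
Running total after k=2: 15.1997.
Order-3 term: 1/30240 · (9.64506e-05 − 0.00308642) = -9.88746e-08.
Running total after k=3: 15.1997.
Order-4 term: −1/1209600 · (2.00939e-05 − 0.00257202) = 2.10972e-09.

S_4 ≈ 15.1997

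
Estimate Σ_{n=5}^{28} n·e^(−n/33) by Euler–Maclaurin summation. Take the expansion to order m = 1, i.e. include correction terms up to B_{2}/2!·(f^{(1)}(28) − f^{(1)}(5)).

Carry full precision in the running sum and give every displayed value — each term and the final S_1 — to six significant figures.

Integral: ∫_5^28 x·e^(−x/33) dx = 216.003.
½[f(5) + f(28)] = ½[4.29702 + 11.9858] = 8.14139.
So far: 224.144.
Correction k=1: B_{2}/2! · (f^{(1)}(28) − f^{(1)}(5)) = 1/12 · (0.0648580 − 0.729192) = -0.0553612.

S_1 ≈ 224.089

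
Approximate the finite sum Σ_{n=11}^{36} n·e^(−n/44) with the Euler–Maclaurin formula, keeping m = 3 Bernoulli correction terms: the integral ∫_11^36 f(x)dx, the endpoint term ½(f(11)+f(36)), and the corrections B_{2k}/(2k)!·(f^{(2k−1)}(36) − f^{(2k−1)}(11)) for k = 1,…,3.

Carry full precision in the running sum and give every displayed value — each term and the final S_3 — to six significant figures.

S_3 ≈ 343.741

The integral term ∫_11^36 x·e^(−x/44) dx = 331.557.
Endpoint term: (f(11) + f(36))/2 = (8.56681 + 15.8844)/2 = 12.2256.
So far: 343.783.
Correction k=1: B_{2}/2! · (f^{(1)}(36) − f^{(1)}(11)) = 1/12 · (0.0802242 − 0.584101) = -0.0419897.
After k=1: 343.741.
Correction k=2: B_{4}/4! · (f^{(3)}(36) − f^{(3)}(11)) = −1/720 · (0.000497258 − 0.00110625) = 8.45824e-07.
After k=2: 343.741.
Correction k=3: B_{6}/6! · (f^{(5)}(36) − f^{(5)}(11)) = 1/30240 · (4.92292e-07 − 9.86982e-07) = -1.63588e-11.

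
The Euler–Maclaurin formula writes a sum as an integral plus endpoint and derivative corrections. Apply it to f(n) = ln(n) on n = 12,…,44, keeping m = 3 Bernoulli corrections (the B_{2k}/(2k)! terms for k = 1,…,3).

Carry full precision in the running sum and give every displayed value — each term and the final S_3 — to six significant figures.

∫_12^44 ln(x) dx evaluates to 104.685.
Boundary: ½(f(12) + f(44)) = ½(2.48491 + 3.78419) = 3.13455.
Running total after boundary: 107.820.
k=1: B_{2}/(2)! × [f^{(1)}(44) − f^{(1)}(12)] = 1/12 × (0.0227273 − 0.0833333) = -0.00505051.
After k=1: 107.815.
k=2: B_{4}/(4)! × [f^{(3)}(44) − f^{(3)}(12)] = −1/720 × (2.34786e-05 − 0.00115741) = 1.57490e-06.
After k=2: 107.815.
k=3: B_{6}/(6)! × [f^{(5)}(44) − f^{(5)}(12)] = 1/30240 × (1.45528e-07 − 9.64506e-05) = -3.18469e-09.

S_3 ≈ 107.815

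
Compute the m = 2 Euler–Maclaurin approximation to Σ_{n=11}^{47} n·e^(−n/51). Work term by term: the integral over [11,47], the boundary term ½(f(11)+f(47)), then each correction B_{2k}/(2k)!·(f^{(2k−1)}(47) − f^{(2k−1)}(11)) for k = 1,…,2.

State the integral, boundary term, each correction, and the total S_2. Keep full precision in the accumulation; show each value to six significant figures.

The integral term ∫_11^47 x·e^(−x/51) dx = 559.858.
½[f(11) + f(47)] = ½[8.86587 + 18.7010] = 13.7835.
So far: 573.642.
k=1: B_{2}/(2)! × [f^{(1)}(47) − f^{(1)}(11)] = 1/12 × (0.0312074 − 0.632148) = -0.0500783.
Partial sum through k=1: 573.592.
k=2: B_{4}/(4)! × [f^{(3)}(47) − f^{(3)}(11)] = −1/720 × (0.000317953 − 0.000862793) = 7.56722e-07.

S_2 ≈ 573.592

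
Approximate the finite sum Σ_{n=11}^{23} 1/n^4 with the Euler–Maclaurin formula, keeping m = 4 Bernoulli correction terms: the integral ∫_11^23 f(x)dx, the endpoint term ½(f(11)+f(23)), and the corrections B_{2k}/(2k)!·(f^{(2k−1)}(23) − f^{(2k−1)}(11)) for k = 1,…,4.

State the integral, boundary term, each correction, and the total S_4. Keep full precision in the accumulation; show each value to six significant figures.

S_4 ≈ 0.000260989

The integral term ∫_11^23 1/x^4 dx = 0.000223042.
Endpoint term: (f(11) + f(23))/2 = (6.83013e-05 + 3.57346e-06)/2 = 3.59374e-05.
So far: 0.000258979.
Order-1 term: 1/12 · (-6.21471e-07 − (-2.48369e-05)) = 2.01795e-06.
Partial sum through k=1: 0.000260997.
Order-2 term: −1/720 · (-3.52441e-08 − (-6.15790e-06)) = -8.50369e-09.
Partial sum through k=2: 0.000260989.
Order-3 term: 1/30240 · (-3.73094e-09 − (-2.84994e-06)) = 9.41205e-11.
Partial sum through k=3: 0.000260989.
Order-4 term: −1/1209600 · (-6.34754e-10 − (-2.11979e-06)) = -1.75194e-12.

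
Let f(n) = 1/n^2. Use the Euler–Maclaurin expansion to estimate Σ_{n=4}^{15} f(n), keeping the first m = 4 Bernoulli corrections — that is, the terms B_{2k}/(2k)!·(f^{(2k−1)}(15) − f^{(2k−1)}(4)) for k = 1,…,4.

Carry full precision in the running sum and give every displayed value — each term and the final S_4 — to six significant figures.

S_4 ≈ 0.219329

∫_4^15 1/x^2 dx evaluates to 0.183333.
Boundary: ½(f(4) + f(15)) = ½(0.0625000 + 0.00444444) = 0.0334722.
Integral + boundary = 0.216806.
Correction k=1: B_{2}/2! · (f^{(1)}(15) − f^{(1)}(4)) = 1/12 · (-0.000592593 − (-0.0312500)) = 0.00255478.
Running total after k=1: 0.219360.
Correction k=2: B_{4}/4! · (f^{(3)}(15) − f^{(3)}(4)) = −1/720 · (-3.16049e-05 − (-0.0234375)) = -3.25082e-05.
Running total after k=2: 0.219328.
Correction k=3: B_{6}/6! · (f^{(5)}(15) − f^{(5)}(4)) = 1/30240 · (-4.21399e-06 − (-0.0439453)) = 1.45308e-06.
Running total after k=3: 0.219329.
Correction k=4: B_{8}/8! · (f^{(7)}(15) − f^{(7)}(4)) = −1/1209600 · (-1.04882e-06 − (-0.153809)) = -1.27156e-07.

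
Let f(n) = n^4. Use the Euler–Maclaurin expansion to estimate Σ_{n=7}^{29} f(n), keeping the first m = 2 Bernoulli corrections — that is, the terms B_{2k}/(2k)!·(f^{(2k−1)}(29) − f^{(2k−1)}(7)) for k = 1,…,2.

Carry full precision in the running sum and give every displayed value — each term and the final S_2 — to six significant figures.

S_2 ≈ 4.46172e+06

The integral term ∫_7^29 x^4 dx = 4.09887e+06.
Endpoint term: (f(7) + f(29))/2 = (2401.00 + 707281)/2 = 354841.
Integral + boundary = 4.45371e+06.
Correction k=1: B_{2}/2! · (f^{(1)}(29) − f^{(1)}(7)) = 1/12 · (97556.0 − 1372.00) = 8015.33.
Partial sum through k=1: 4.46172e+06.
Correction k=2: B_{4}/4! · (f^{(3)}(29) − f^{(3)}(7)) = −1/720 · (696.000 − 168.000) = -0.733333.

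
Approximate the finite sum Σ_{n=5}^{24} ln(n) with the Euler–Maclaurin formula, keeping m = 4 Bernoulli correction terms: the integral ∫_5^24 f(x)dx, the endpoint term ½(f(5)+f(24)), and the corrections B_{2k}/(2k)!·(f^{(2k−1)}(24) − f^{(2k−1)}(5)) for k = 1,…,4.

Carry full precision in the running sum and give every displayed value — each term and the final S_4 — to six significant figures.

S_4 ≈ 51.6067

∫_5^24 ln(x) dx evaluates to 49.2261.
½[f(5) + f(24)] = ½[1.60944 + 3.17805] = 2.39375.
So far: 51.6198.
k=1: B_{2}/(2)! × [f^{(1)}(24) − f^{(1)}(5)] = 1/12 × (0.0416667 − 0.200000) = -0.0131944.
After k=1: 51.6067.
k=2: B_{4}/(4)! × [f^{(3)}(24) − f^{(3)}(5)] = −1/720 × (0.000144676 − 0.0160000) = 2.20213e-05.
After k=2: 51.6067.
k=3: B_{6}/(6)! × [f^{(5)}(24) − f^{(5)}(5)] = 1/30240 × (3.01408e-06 − 0.00768000) = -2.53869e-07.
After k=3: 51.6067.
k=4: B_{8}/(8)! × [f^{(7)}(24) − f^{(7)}(5)] = −1/1209600 × (1.56983e-07 − 0.00921600) = 7.61892e-09.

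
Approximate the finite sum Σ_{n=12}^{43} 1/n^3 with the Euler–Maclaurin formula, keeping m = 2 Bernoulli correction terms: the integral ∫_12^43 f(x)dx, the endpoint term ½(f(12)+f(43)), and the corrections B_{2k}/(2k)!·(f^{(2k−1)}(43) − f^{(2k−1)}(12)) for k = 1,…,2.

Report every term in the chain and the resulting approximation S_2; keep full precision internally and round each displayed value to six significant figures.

Integral: ∫_12^43 1/x^3 dx = 0.00320181.
Endpoint term: (f(12) + f(43))/2 = (0.000578704 + 1.25775e-05)/2 = 0.000295641.
Running total after boundary: 0.00349745.
k=1: B_{2}/(2)! × [f^{(1)}(43) − f^{(1)}(12)] = 1/12 × (-8.77501e-07 − (-0.000144676)) = 1.19832e-05.
Partial sum through k=1: 0.00350943.
k=2: B_{4}/(4)! × [f^{(3)}(43) − f^{(3)}(12)] = −1/720 × (-9.49162e-09 − (-2.00939e-05)) = -2.78950e-08.

S_2 ≈ 0.00350940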